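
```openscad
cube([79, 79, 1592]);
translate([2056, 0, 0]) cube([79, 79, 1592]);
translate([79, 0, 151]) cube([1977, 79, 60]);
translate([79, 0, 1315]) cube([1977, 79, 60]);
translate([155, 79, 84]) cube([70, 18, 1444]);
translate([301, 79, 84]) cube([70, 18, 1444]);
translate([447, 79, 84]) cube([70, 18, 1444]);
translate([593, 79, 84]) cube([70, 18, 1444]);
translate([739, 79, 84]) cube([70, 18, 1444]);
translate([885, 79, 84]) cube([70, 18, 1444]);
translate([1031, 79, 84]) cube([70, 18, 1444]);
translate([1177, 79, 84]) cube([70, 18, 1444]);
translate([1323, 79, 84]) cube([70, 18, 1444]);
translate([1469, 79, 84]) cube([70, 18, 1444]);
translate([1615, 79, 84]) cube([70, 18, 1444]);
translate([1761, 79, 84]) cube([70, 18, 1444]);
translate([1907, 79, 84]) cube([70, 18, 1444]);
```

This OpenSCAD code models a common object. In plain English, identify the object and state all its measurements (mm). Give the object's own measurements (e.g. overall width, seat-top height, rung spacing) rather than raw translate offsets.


A fence section. Two 79×79 mm posts, 1592 mm tall, stand on the floor with a clear span of 1977 mm between their inner faces. Two horizontal rails of 79×60 mm section span the gap between the posts with their undersides at z = 151 mm and z = 1315 mm, flush with the posts' −y face. 13 pickets, each 70 mm wide, 18 mm thick and 1444 mm tall, are fixed to the +y face of the rails with their bottoms at z = 84 mm, spaced across the span with a 76 mm gap after the −x post and between neighbouring pickets, with 79 mm left before the +x post.


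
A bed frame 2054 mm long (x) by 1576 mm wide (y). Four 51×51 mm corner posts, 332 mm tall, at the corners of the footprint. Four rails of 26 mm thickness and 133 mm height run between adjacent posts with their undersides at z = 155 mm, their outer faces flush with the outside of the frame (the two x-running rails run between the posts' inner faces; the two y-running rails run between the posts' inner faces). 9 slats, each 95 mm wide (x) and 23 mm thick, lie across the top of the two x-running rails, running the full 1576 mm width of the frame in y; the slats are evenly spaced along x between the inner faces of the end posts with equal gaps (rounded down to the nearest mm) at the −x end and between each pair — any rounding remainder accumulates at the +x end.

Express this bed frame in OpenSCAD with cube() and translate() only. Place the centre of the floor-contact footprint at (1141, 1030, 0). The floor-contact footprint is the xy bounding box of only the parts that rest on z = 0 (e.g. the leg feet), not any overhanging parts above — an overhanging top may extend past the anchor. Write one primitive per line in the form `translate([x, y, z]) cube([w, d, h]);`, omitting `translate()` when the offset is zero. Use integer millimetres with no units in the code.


translate([114, 242, 0]) cube([51, 51, 332]);
translate([114, 1767, 0]) cube([51, 51, 332]);
translate([2117, 242, 0]) cube([51, 51, 332]);
translate([2117, 1767, 0]) cube([51, 51, 332]);
translate([165, 242, 155]) cube([1952, 26, 133]);
translate([165, 1792, 155]) cube([1952, 26, 133]);
translate([114, 293, 155]) cube([26, 1474, 133]);
translate([2142, 293, 155]) cube([26, 1474, 133]);
translate([274, 242, 288]) cube([95, 1576, 23]);
translate([478, 242, 288]) cube([95, 1576, 23]);
translate([682, 242, 288]) cube([95, 1576, 23]);
translate([886, 242, 288]) cube([95, 1576, 23]);
translate([1090, 242, 288]) cube([95, 1576, 23]);
translate([1294, 242, 288]) cube([95, 1576, 23]);
translate([1498, 242, 288]) cube([95, 1576, 23]);
translate([1702, 242, 288]) cube([95, 1576, 23]);
translate([1906, 242, 288]) cube([95, 1576, 23]);


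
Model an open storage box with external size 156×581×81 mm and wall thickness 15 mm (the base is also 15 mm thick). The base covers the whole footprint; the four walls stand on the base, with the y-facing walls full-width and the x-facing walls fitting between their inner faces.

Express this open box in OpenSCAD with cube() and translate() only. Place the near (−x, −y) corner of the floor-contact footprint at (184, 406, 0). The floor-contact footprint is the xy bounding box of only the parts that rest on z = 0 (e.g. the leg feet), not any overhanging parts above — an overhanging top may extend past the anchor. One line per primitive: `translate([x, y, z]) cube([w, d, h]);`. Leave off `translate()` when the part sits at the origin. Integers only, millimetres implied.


translate([184, 406, 0]) cube([156, 581, 15]);
translate([184, 406, 15]) cube([156, 15, 66]);
translate([184, 972, 15]) cube([156, 15, 66]);
translate([184, 421, 15]) cube([15, 551, 66]);
translate([325, 421, 15]) cube([15, 551, 66]);


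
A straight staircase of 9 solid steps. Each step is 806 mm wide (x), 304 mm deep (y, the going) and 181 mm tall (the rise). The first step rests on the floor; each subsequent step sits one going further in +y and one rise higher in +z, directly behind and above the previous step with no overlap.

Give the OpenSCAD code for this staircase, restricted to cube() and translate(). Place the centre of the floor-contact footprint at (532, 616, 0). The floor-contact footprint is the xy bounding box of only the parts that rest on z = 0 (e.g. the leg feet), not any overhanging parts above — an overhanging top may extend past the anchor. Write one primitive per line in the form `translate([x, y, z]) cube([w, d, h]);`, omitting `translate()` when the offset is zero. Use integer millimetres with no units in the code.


translate([129, 464, 0]) cube([806, 304, 181]);
translate([129, 768, 181]) cube([806, 304, 181]);
translate([129, 1072, 362]) cube([806, 304, 181]);
translate([129, 1376, 543]) cube([806, 304, 181]);
translate([129, 1680, 724]) cube([806, 304, 181]);
translate([129, 1984, 905]) cube([806, 304, 181]);
translate([129, 2288, 1086]) cube([806, 304, 181]);
translate([129, 2592, 1267]) cube([806, 304, 181]);
translate([129, 2896, 1448]) cube([806, 304, 181]);


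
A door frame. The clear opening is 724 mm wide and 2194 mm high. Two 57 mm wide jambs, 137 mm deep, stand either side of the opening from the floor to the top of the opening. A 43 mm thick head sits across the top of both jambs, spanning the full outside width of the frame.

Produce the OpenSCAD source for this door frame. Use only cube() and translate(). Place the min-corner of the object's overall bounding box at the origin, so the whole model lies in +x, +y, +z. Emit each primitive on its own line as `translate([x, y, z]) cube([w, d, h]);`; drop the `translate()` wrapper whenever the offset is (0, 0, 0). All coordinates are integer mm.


cube([57, 137, 2194]);
translate([781, 0, 0]) cube([57, 137, 2194]);
translate([0, 0, 2194]) cube([838, 137, 43]);


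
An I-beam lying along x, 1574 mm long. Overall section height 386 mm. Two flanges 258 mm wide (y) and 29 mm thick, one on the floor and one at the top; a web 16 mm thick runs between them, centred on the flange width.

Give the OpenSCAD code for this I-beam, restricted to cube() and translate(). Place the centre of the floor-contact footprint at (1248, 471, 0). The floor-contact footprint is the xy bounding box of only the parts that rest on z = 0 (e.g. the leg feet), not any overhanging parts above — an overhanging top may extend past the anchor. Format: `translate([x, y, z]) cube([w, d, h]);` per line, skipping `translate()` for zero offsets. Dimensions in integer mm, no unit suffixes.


translate([461, 342, 0]) cube([1574, 258, 29]);
translate([461, 463, 29]) cube([1574, 16, 328]);
translate([461, 342, 357]) cube([1574, 258, 29]);


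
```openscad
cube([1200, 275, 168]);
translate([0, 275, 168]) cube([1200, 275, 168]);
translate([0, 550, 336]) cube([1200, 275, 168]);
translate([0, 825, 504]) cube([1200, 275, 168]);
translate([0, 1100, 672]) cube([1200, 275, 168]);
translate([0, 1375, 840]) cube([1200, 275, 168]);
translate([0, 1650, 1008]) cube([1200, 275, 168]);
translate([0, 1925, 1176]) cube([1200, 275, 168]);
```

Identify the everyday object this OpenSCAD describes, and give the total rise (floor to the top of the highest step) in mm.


A staircase. The total rise is 1344 mm.

8 identical blocks, each offset up and back from the previous — a staircase. Each step is 168 mm tall and there are 8 of them, so the total rise is 8 × 168 = 1344 mm.


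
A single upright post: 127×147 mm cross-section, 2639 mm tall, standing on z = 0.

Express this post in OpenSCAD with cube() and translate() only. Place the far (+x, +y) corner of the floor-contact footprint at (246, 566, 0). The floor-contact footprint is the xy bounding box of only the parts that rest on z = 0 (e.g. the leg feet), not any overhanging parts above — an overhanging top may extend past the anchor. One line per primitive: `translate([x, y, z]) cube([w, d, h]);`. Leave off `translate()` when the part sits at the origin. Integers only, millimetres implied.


translate([119, 419, 0]) cube([127, 147, 2639]);


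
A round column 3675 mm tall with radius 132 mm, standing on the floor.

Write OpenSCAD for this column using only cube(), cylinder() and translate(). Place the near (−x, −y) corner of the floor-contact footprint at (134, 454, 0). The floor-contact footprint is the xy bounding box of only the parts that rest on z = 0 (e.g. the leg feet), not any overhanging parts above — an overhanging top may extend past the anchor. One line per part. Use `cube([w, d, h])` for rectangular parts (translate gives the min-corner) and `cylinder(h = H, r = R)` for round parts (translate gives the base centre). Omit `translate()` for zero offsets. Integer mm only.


translate([266, 586, 0]) cylinder(h = 3675, r = 132);


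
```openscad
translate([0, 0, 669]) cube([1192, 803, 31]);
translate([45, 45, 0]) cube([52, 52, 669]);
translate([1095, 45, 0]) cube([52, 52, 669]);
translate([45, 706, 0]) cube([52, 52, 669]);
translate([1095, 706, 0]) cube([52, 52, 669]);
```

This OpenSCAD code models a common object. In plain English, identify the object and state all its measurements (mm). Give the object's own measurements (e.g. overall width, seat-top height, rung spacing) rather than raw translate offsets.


A rectangular dining table. The top is 1192×803×31 mm with its upper surface at z = 700 mm. It stands on four 52×52 mm square legs, each inset 45 mm from the nearest pair of top edges, running from the floor to the underside of the top.


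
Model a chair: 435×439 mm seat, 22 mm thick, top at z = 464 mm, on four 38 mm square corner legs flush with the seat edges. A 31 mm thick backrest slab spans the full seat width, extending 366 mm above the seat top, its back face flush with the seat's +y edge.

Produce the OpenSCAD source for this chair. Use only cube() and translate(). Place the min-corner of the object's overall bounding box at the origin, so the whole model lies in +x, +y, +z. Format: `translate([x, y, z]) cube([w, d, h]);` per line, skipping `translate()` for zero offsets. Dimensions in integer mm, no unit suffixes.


translate([0, 0, 442]) cube([435, 439, 22]);
cube([38, 38, 442]);
translate([397, 0, 0]) cube([38, 38, 442]);
translate([0, 401, 0]) cube([38, 38, 442]);
translate([397, 401, 0]) cube([38, 38, 442]);
translate([0, 408, 464]) cube([435, 31, 366]);


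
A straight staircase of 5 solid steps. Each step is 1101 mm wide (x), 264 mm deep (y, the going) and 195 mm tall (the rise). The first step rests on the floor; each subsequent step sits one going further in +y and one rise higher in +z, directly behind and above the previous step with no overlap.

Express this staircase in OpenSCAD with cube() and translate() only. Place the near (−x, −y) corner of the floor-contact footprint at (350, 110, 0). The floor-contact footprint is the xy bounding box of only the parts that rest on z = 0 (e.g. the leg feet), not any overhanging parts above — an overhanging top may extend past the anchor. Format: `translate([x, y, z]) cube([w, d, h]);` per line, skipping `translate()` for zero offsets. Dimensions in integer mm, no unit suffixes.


translate([350, 110, 0]) cube([1101, 264, 195]);
translate([350, 374, 195]) cube([1101, 264, 195]);
translate([350, 638, 390]) cube([1101, 264, 195]);
translate([350, 902, 585]) cube([1101, 264, 195]);
translate([350, 1166, 780]) cube([1101, 264, 195]);


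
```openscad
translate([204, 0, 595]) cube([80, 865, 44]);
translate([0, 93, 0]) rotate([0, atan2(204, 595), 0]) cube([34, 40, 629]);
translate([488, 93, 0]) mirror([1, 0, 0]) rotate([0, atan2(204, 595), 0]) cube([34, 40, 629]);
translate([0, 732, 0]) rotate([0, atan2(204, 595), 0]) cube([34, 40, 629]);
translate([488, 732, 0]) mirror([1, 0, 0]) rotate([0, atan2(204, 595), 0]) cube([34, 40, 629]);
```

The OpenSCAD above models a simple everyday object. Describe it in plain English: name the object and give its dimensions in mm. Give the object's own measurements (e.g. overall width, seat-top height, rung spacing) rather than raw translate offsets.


A sawhorse. A 80×865×44 mm beam (x, y, z) sits on two A-frame leg pairs. Each pair is two raked legs of 34×40 mm section (40 mm along y) splaying symmetrically in x. Each leg rises 595 mm vertically over 204 mm of horizontal reach and is 629 mm long along its own axis. Every leg's outer bottom edge rests on the floor and its outer top edge meets a bottom edge of the beam — the left legs (tilting toward +x) meet the beam's −x bottom edge, the right legs (their mirror images, tilting toward −x) meet its +x bottom edge — so the leg tops tuck under the beam, the beam's underside is 595 mm above the floor, and the feet are 488 mm apart outside-to-outside with the beam centred between them. The two leg pairs are set in 93 mm from either end of the beam.


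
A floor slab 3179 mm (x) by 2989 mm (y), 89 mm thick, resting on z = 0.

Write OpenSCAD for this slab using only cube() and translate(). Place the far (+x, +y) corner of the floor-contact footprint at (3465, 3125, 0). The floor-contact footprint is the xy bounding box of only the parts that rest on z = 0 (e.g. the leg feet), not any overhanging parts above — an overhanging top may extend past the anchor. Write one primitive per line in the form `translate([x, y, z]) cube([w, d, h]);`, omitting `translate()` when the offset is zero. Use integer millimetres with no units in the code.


translate([286, 136, 0]) cube([3179, 2989, 89]);


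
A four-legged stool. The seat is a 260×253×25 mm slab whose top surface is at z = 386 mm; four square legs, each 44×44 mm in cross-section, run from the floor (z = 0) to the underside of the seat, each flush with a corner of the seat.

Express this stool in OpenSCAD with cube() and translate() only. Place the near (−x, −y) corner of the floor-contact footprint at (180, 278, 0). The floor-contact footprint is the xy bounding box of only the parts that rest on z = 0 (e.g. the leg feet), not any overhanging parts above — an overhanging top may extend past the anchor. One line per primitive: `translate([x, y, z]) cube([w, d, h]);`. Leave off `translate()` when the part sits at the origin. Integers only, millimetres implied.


// leg_h = 386 - 25 = 361
translate([180, 278, 361]) cube([260, 253, 25]);
translate([180, 278, 0]) cube([44, 44, 361]);
translate([396, 278, 0]) cube([44, 44, 361]);
translate([180, 487, 0]) cube([44, 44, 361]);
translate([396, 487, 0]) cube([44, 44, 361]);


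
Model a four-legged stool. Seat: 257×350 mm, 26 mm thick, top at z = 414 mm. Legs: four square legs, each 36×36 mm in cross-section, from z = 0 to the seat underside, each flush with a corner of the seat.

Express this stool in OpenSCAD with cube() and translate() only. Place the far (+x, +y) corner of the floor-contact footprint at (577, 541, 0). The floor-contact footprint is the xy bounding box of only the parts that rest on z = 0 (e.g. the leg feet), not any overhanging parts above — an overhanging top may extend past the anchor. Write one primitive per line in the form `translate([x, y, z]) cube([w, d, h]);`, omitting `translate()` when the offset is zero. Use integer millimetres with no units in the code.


translate([320, 191, 388]) cube([257, 350, 26]);
translate([320, 191, 0]) cube([36, 36, 388]);
translate([541, 191, 0]) cube([36, 36, 388]);
translate([320, 505, 0]) cube([36, 36, 388]);
translate([541, 505, 0]) cube([36, 36, 388]);


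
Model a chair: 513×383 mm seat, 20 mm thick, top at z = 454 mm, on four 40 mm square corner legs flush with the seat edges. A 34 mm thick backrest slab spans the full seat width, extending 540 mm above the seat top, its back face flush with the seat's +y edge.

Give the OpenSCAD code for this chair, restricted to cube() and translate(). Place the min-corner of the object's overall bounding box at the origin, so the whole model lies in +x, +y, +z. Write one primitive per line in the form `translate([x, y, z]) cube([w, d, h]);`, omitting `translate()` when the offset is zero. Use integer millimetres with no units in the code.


// leg_h = 454 - 20 = 434
translate([0, 0, 434]) cube([513, 383, 20]);
cube([40, 40, 434]);
translate([473, 0, 0]) cube([40, 40, 434]);
translate([0, 343, 0]) cube([40, 40, 434]);
translate([473, 343, 0]) cube([40, 40, 434]);
translate([0, 349, 454]) cube([513, 34, 540]);


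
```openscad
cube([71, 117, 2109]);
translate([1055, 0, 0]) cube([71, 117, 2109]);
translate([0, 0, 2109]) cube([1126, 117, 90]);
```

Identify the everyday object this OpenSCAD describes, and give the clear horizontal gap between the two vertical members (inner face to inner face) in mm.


A door frame. The clear opening width is 984 mm.

Two 2109 mm tall posts with a header on top — a door frame. The left jamb is 71 mm wide at x = 0; the right jamb starts at x = 1055. The clear opening is 1055 − 71 = 984 mm.


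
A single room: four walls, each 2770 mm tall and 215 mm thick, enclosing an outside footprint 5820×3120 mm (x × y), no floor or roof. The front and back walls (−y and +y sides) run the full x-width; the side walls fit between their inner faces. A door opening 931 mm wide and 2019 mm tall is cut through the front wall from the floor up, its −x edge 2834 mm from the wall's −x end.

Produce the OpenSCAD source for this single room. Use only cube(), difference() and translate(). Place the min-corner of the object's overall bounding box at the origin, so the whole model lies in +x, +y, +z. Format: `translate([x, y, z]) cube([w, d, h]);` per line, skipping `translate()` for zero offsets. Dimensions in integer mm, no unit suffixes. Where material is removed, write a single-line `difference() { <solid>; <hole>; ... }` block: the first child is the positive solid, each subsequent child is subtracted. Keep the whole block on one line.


difference() { cube([5820, 215, 2770]); translate([2834, 0, 0]) cube([931, 215, 2019]); }
translate([0, 2905, 0]) cube([5820, 215, 2770]);
translate([0, 215, 0]) cube([215, 2690, 2770]);
translate([5605, 215, 0]) cube([215, 2690, 2770]);


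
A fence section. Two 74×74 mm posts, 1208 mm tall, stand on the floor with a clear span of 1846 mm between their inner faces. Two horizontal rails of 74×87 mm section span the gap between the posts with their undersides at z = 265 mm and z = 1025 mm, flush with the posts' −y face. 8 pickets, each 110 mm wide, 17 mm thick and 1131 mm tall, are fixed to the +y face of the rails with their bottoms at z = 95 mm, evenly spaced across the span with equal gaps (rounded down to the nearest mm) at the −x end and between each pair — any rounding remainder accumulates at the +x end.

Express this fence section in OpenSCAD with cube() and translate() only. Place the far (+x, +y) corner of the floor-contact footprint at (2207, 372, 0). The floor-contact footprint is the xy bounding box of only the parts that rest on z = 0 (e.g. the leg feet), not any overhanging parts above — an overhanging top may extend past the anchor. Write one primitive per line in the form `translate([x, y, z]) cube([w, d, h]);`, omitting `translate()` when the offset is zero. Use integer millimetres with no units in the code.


translate([213, 298, 0]) cube([74, 74, 1208]);
translate([2133, 298, 0]) cube([74, 74, 1208]);
translate([287, 298, 265]) cube([1846, 74, 87]);
translate([287, 298, 1025]) cube([1846, 74, 87]);
translate([394, 372, 95]) cube([110, 17, 1131]);
translate([611, 372, 95]) cube([110, 17, 1131]);
translate([828, 372, 95]) cube([110, 17, 1131]);
translate([1045, 372, 95]) cube([110, 17, 1131]);
translate([1262, 372, 95]) cube([110, 17, 1131]);
translate([1479, 372, 95]) cube([110, 17, 1131]);
translate([1696, 372, 95]) cube([110, 17, 1131]);
translate([1913, 372, 95]) cube([110, 17, 1131]);


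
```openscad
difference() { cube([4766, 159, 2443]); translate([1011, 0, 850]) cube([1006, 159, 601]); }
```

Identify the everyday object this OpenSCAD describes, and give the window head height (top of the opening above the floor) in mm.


A wall with a window opening. The window head height is 1451 mm.

A wall with a rectangular opening subtracted — a window. Sill at z = 850, opening 601 mm tall, so the head is at 850 + 601 = 1451 mm.


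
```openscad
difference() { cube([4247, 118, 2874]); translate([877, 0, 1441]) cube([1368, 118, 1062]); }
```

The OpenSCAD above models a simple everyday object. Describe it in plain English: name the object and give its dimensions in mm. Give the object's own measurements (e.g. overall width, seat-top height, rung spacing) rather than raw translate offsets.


A wall 4247 mm long (x), 118 mm thick (y), 2874 mm tall, with a rectangular window opening cut through it. The opening is 1368 mm wide and 1062 mm tall; its sill is at z = 1441 mm and its near (−x) edge is 877 mm from the wall's −x end. The opening passes through the full wall thickness.


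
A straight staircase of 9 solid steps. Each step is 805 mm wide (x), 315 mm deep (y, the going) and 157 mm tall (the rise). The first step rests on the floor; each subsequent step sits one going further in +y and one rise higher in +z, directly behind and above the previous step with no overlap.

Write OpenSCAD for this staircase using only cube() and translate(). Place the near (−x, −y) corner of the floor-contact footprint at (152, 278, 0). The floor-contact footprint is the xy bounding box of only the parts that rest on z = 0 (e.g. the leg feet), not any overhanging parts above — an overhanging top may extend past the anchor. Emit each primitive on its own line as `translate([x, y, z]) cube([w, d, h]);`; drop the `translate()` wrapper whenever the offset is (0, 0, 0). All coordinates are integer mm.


translate([152, 278, 0]) cube([805, 315, 157]);
translate([152, 593, 157]) cube([805, 315, 157]);
translate([152, 908, 314]) cube([805, 315, 157]);
translate([152, 1223, 471]) cube([805, 315, 157]);
translate([152, 1538, 628]) cube([805, 315, 157]);
translate([152, 1853, 785]) cube([805, 315, 157]);
translate([152, 2168, 942]) cube([805, 315, 157]);
translate([152, 2483, 1099]) cube([805, 315, 157]);
translate([152, 2798, 1256]) cube([805, 315, 157]);


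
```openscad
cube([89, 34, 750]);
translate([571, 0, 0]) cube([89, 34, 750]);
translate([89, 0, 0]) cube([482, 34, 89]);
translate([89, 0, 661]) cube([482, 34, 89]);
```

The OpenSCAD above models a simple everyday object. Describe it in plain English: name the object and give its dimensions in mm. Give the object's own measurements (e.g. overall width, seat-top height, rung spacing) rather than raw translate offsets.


A rectangular picture frame lying in the x–z plane (depth along y). The opening is 482 mm wide (x) by 572 mm tall (z), surrounded by a border 89 mm wide on all four sides. The frame is 34 mm deep and is made of two full-height vertical stiles with two horizontal rails fitted between them.


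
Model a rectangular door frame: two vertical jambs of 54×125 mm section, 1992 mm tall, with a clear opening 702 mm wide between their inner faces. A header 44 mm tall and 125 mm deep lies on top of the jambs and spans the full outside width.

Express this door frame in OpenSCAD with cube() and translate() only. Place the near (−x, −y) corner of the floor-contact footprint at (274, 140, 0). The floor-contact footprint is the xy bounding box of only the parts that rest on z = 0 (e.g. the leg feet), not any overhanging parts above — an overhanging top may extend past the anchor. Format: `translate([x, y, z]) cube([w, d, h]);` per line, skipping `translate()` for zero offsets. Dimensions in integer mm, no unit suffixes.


translate([274, 140, 0]) cube([54, 125, 1992]);
translate([1030, 140, 0]) cube([54, 125, 1992]);
translate([274, 140, 1992]) cube([810, 125, 44]);


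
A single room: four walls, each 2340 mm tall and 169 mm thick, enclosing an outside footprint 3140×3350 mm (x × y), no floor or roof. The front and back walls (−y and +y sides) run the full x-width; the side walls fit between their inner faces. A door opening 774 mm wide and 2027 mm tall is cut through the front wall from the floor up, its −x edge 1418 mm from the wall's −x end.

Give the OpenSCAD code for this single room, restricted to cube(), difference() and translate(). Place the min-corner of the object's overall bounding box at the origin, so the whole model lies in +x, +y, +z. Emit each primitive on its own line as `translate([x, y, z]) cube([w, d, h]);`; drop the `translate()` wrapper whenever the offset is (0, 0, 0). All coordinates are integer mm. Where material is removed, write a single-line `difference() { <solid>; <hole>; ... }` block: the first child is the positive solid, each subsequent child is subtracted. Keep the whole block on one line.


difference() { cube([3140, 169, 2340]); translate([1418, 0, 0]) cube([774, 169, 2027]); }
translate([0, 3181, 0]) cube([3140, 169, 2340]);
translate([0, 169, 0]) cube([169, 3012, 2340]);
translate([2971, 169, 0]) cube([169, 3012, 2340]);


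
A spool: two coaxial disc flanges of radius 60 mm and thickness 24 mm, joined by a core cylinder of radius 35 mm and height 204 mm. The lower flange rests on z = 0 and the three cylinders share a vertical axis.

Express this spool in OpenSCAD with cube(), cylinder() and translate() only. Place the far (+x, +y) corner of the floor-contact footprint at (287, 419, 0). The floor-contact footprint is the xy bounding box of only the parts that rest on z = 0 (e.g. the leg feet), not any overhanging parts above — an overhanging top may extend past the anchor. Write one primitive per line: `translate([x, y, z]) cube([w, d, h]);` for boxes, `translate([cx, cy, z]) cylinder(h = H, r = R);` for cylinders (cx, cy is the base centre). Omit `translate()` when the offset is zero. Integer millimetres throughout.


translate([227, 359, 0]) cylinder(h = 24, r = 60);
translate([227, 359, 24]) cylinder(h = 204, r = 35);
translate([227, 359, 228]) cylinder(h = 24, r = 60);


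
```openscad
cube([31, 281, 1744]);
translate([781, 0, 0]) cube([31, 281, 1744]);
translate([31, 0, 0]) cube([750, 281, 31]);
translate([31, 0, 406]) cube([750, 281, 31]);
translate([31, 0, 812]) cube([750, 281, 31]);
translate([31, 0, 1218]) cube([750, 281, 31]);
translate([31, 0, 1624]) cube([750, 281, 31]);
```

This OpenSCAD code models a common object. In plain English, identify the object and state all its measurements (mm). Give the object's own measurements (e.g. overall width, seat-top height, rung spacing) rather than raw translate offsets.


An open bookshelf. Two side panels, each 31 mm thick, 281 mm deep and 1744 mm tall, stand 812 mm apart (outside-to-outside). Between them sit 5 shelves, each 31 mm thick and 281 mm deep, spanning the full gap between the sides. The bottom shelf rests on the floor (its underside at z = 0) and the clear gap between one shelf's top and the next shelf's underside is 375 mm.


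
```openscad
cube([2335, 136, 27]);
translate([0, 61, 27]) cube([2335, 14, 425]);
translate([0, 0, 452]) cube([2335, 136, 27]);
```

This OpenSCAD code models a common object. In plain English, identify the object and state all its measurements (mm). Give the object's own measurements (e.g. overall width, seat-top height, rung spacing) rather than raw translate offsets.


An I-beam lying along x, 2335 mm long. Overall section height 479 mm. Two flanges 136 mm wide (y) and 27 mm thick, one on the floor and one at the top; a web 14 mm thick runs between them, centred on the flange width.


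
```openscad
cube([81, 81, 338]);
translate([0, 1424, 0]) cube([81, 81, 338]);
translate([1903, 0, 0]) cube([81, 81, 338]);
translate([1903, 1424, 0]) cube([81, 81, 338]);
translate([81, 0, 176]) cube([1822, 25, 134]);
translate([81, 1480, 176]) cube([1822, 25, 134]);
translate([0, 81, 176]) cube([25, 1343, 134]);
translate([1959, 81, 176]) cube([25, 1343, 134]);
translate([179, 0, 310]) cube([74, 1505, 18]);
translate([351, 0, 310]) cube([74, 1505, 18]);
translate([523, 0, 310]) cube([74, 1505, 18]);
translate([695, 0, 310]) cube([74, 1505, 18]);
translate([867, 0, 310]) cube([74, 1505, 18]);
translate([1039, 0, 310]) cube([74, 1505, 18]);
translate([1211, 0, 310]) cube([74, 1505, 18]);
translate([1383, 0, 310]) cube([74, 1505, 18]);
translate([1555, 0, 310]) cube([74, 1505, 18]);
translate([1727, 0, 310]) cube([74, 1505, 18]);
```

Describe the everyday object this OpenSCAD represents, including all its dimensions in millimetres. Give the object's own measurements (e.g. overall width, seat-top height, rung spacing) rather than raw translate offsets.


A bed frame 1984 mm long (x) by 1505 mm wide (y). Four 81×81 mm corner posts, 338 mm tall, at the corners of the footprint. Four rails of 25 mm thickness and 134 mm height run between adjacent posts with their undersides at z = 176 mm, their outer faces flush with the outside of the frame (the two x-running rails run between the posts' inner faces; the two y-running rails run between the posts' inner faces). 10 slats, each 74 mm wide (x) and 18 mm thick, lie across the top of the two x-running rails, running the full 1505 mm width of the frame in y; along x they sit between the end posts with a 98 mm gap after the −x posts and between neighbouring slats, leaving 102 mm before the +x posts.


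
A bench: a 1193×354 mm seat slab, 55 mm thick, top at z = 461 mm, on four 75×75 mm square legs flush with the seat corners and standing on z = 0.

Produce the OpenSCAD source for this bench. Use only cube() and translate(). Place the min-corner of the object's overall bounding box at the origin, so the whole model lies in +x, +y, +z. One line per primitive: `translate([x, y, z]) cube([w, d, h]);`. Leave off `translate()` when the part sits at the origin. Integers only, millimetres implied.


translate([0, 0, 406]) cube([1193, 354, 55]);
cube([75, 75, 406]);
translate([0, 279, 0]) cube([75, 75, 406]);
translate([1118, 0, 0]) cube([75, 75, 406]);
translate([1118, 279, 0]) cube([75, 75, 406]);


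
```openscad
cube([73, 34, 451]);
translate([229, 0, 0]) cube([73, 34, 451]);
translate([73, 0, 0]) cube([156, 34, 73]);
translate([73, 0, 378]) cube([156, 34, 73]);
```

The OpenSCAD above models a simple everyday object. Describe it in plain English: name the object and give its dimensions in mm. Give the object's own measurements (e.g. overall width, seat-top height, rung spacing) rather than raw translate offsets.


A rectangular picture frame lying in the x–z plane (depth along y). The opening is 156 mm wide (x) by 305 mm tall (z), surrounded by a border 73 mm wide on all four sides. The frame is 34 mm deep and is made of two full-height vertical stiles with two horizontal rails fitted between them.


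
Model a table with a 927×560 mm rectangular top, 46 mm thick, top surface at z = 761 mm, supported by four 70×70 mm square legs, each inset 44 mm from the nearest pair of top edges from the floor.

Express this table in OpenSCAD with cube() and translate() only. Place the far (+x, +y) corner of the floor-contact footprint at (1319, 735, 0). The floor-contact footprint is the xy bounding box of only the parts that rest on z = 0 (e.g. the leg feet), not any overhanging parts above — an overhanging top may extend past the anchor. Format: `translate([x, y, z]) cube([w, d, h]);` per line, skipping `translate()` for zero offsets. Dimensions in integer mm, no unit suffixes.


// leg_h = 761 - 46 = 715
translate([436, 219, 715]) cube([927, 560, 46]);
translate([480, 263, 0]) cube([70, 70, 715]);
translate([1249, 263, 0]) cube([70, 70, 715]);
translate([480, 665, 0]) cube([70, 70, 715]);
translate([1249, 665, 0]) cube([70, 70, 715]);


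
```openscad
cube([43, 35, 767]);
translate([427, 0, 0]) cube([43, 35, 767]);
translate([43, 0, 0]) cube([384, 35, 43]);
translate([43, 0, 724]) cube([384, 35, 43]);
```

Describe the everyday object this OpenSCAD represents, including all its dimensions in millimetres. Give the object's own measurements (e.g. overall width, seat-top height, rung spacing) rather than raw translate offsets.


A rectangular picture frame lying in the x–z plane (depth along y). The opening is 384 mm wide (x) by 681 mm tall (z), surrounded by a border 43 mm wide on all four sides. The frame is 35 mm deep and is made of two full-height vertical stiles with two horizontal rails fitted between them.


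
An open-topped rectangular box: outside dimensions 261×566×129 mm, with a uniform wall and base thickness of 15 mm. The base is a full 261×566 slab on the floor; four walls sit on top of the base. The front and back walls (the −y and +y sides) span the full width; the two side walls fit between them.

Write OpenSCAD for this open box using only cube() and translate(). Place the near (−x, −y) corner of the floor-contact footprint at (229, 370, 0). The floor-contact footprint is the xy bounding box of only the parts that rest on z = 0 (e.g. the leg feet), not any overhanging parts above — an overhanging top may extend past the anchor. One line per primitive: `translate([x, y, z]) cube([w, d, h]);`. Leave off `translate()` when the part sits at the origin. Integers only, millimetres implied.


translate([229, 370, 0]) cube([261, 566, 15]);
translate([229, 370, 15]) cube([261, 15, 114]);
translate([229, 921, 15]) cube([261, 15, 114]);
translate([229, 385, 15]) cube([15, 536, 114]);
translate([475, 385, 15]) cube([15, 536, 114]);


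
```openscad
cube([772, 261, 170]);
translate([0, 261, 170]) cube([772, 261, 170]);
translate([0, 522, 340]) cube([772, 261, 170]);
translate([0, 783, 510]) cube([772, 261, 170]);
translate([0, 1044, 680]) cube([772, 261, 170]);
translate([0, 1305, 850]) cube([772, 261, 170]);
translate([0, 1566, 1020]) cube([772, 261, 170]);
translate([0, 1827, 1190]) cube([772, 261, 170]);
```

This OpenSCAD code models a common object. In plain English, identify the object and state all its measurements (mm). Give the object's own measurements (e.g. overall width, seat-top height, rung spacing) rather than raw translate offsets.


A straight staircase of 8 solid steps. Each step is 772 mm wide (x), 261 mm deep (y, the going) and 170 mm tall (the rise). The first step rests on the floor; each subsequent step sits one going further in +y and one rise higher in +z, directly behind and above the previous step with no overlap.


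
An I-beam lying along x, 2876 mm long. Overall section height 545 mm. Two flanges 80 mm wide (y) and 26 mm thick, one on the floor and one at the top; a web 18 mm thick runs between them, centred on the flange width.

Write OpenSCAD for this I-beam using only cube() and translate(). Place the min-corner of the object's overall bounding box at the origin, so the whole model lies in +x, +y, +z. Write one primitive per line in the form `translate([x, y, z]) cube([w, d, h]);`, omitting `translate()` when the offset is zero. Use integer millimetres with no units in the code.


cube([2876, 80, 26]);
translate([0, 31, 26]) cube([2876, 18, 493]);
translate([0, 0, 519]) cube([2876, 80, 26]);


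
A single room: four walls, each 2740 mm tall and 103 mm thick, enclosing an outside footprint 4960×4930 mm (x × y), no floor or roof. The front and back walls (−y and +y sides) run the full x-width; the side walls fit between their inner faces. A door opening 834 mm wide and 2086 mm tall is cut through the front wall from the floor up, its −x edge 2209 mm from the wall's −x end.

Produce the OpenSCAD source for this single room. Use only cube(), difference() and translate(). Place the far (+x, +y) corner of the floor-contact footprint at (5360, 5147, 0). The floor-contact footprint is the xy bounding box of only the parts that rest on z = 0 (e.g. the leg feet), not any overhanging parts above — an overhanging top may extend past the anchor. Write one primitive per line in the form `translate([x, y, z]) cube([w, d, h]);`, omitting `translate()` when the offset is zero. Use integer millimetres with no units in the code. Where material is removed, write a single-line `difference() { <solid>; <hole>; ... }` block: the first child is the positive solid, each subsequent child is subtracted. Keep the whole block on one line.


difference() { translate([400, 217, 0]) cube([4960, 103, 2740]); translate([2609, 217, 0]) cube([834, 103, 2086]); }
translate([400, 5044, 0]) cube([4960, 103, 2740]);
translate([400, 320, 0]) cube([103, 4724, 2740]);
translate([5257, 320, 0]) cube([103, 4724, 2740]);


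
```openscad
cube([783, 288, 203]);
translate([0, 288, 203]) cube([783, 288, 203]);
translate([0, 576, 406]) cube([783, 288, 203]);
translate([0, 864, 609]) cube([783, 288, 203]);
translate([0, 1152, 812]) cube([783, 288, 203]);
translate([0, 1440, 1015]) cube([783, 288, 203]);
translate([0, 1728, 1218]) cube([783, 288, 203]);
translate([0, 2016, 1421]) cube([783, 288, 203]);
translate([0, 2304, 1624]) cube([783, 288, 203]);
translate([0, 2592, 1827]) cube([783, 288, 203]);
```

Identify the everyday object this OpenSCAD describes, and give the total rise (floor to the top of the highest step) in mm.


A staircase. The total rise is 2030 mm.

10 identical blocks, each offset up and back from the previous — a staircase. Each step is 203 mm tall and there are 10 of them, so the total rise is 10 × 203 = 2030 mm.


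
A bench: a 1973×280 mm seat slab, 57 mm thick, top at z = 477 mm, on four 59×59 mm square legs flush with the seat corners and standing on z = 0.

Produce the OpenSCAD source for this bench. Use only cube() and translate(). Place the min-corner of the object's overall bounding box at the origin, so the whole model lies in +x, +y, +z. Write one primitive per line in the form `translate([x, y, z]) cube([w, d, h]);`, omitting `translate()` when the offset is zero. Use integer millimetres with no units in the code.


translate([0, 0, 420]) cube([1973, 280, 57]);
cube([59, 59, 420]);
translate([0, 221, 0]) cube([59, 59, 420]);
translate([1914, 0, 0]) cube([59, 59, 420]);
translate([1914, 221, 0]) cube([59, 59, 420]);


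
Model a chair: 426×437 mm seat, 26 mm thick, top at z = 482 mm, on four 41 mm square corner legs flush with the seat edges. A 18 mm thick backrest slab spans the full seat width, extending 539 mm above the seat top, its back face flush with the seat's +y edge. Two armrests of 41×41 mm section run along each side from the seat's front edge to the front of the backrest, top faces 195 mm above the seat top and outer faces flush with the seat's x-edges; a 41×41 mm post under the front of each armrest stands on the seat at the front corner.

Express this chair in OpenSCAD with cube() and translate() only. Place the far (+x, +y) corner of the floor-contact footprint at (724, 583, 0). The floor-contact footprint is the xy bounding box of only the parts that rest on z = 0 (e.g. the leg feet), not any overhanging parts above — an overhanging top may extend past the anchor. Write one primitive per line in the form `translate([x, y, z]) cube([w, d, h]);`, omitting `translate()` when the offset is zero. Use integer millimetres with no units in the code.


translate([298, 146, 456]) cube([426, 437, 26]);
translate([298, 146, 0]) cube([41, 41, 456]);
translate([683, 146, 0]) cube([41, 41, 456]);
translate([298, 542, 0]) cube([41, 41, 456]);
translate([683, 542, 0]) cube([41, 41, 456]);
translate([298, 565, 482]) cube([426, 18, 539]);
translate([298, 146, 636]) cube([41, 419, 41]);
translate([683, 146, 636]) cube([41, 419, 41]);
translate([298, 146, 482]) cube([41, 41, 154]);
translate([683, 146, 482]) cube([41, 41, 154]);
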